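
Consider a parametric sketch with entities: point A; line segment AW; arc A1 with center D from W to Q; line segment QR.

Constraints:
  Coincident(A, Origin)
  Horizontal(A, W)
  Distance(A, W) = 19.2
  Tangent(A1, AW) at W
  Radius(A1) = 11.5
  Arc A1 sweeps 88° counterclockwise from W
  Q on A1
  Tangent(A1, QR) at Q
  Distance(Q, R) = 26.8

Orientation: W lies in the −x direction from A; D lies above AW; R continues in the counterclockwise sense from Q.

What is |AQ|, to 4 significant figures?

13.51

The tangent condition forces DW to be normal to AW, so D = W + (0, 11.5) = (-19.20, 11.50). On A1, W sits at bearing -90° from D; an 88° counterclockwise sweep puts Q at bearing -2°, so Q = D + 11.5·(cos -2°, sin -2°) = (-7.707, 11.10). Then |AQ| = |Q − A| = 13.51.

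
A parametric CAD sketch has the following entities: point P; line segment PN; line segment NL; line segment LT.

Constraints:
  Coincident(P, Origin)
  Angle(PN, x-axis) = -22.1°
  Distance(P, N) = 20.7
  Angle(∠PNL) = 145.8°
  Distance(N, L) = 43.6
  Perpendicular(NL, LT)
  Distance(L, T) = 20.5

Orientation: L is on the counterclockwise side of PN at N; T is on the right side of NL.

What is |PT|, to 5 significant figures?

68.700

P is at the origin; PN runs at -22.1° with length 20.7, so N = 20.7·(cos -22.1°, sin -22.1°) = (19.179, -7.7878). ∠PNL = 145.8°, so NL runs at -22.1° + (180° − 145.8°) = 12.100° from the x-axis; with |NL| = 43.6, L = N + 43.6·(cos 12.100°, sin 12.100°) = (61.810, 1.3515). The perpendicularity gives LT at right angles to NL; with |LT| = 20.5 on the right of NL, T = L + 20.5·(0.20962, -0.97778) = (66.108, -18.693). Then |PT| = |T − P| = 68.700.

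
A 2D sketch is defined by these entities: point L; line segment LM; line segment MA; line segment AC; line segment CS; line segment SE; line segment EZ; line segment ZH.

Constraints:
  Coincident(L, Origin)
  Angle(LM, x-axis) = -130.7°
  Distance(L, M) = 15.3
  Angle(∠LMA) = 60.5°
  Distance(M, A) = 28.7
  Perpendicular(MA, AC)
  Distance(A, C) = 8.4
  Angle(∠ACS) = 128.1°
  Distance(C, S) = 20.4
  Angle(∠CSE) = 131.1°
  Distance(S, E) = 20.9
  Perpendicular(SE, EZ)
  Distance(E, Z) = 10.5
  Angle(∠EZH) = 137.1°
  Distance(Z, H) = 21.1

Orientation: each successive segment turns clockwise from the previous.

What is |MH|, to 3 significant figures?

12.5

SE is perpendicular to EZ, so EZ runs at -171°; with |EZ| = 10.5, Z = (-1.62, -14.9). ∠EZH = 137.1° gives ZH at 146° from the x-axis; with |ZH| = 21.1, H = (-19.1, -3.11). Then |MH| = |H − M| = 12.5.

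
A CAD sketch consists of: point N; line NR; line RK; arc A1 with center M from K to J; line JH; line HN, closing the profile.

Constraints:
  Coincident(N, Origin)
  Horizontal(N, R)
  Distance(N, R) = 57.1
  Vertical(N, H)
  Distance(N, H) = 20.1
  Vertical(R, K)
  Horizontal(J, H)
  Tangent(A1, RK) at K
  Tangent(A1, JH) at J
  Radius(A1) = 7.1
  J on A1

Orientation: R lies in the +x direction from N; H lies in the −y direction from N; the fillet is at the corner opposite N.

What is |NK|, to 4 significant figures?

58.56

The virtual corner opposite N is at (57.10, -20.10). The tangent condition forces MK to be normal to RK and the tangent condition forces MJ to be normal to JH, with radius 7.1, so the center M sits 7.1 in from both sides at M = (50.00, -13.00). That places the tangent points at K = (57.10, -13.00) on RK and J = (50.00, -20.10) on JH. Then |NK| = |K − N| = 58.56.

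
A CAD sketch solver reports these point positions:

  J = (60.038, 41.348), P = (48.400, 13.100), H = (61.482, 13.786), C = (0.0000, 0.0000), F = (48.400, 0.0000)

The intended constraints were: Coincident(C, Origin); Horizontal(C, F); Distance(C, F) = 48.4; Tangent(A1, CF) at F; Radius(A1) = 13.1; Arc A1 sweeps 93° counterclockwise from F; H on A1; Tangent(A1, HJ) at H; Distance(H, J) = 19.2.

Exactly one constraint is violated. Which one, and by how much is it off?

Distance(H, J) = 19.2 — off by 8.40.

C = (0.00, 0.00) ✓; C.y = 0.00, F.y = 0.00 ✓; |CF| = 48.40 ✓; ∠(PF, FC) = 90.00° ✓; |PF| = 13.10 ✓; bearing(P→H) − bearing(P→F) = 93.00° ✓; |PH| = 13.10 ✓; ∠(PH, HJ) = 90.00° ✓; |HJ| = 27.60 ✗.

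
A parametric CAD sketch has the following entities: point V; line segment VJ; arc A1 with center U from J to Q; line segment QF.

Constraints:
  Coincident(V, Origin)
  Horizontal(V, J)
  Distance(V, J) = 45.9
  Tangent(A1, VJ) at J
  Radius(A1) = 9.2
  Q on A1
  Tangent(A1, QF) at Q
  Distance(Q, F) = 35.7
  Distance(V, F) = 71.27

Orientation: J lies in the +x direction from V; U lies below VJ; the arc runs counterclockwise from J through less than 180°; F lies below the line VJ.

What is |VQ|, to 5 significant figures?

40.292

V is at the origin; V and J share the same y with |VJ| = 45.9 and J on the +x side, so J = (45.900, 0.0000). The tangent condition forces UJ to be normal to VJ, so U = J + (0, -9.2) = (45.900, -9.2000). Since UQ ⟂ QF (tangency), |UF| = √(9.2² + 35.7²) = 36.866 regardless of where Q sits on A1. So F lies on both circle(V, 71.27) and circle(U, 36.866); the below-VJ intersection is F = (55.415, -44.817). Q is the foot of the tangent from F: Q = (37.885, -13.717).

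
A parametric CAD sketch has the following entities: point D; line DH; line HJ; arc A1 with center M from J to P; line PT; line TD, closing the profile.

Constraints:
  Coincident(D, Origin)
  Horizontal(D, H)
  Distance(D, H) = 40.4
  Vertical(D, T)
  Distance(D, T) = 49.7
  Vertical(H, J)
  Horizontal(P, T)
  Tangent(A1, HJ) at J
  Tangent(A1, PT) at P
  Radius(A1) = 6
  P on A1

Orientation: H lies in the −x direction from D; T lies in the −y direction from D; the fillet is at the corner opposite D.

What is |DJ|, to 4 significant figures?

59.51

D is at the origin; DH is horizontal with |DH| = 40.4 and H on the −x side, so H = (-40.40, 0.000). D and T share the same x with |DT| = 49.7 and T on the −y side, so T = (0.000, -49.70). The virtual corner opposite D is at (-40.40, -49.70). Tangency of A1 to HJ means the radius MJ is perpendicular to HJ and tangency of A1 to PT means the radius MP is perpendicular to PT, with radius 6.0, so the center M sits 6.0 in from both sides at M = (-34.40, -43.70). That places the tangent points at J = (-40.40, -43.70) on HJ and P = (-34.40, -49.70) on PT. Then |DJ| = |J − D| = 59.51.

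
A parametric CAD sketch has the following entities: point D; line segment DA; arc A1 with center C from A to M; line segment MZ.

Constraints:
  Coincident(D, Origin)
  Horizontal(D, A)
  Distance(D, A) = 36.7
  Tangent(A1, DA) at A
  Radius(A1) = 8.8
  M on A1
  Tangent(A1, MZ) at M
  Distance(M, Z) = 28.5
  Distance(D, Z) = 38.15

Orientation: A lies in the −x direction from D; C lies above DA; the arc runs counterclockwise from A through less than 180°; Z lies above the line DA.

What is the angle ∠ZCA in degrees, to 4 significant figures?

144.1°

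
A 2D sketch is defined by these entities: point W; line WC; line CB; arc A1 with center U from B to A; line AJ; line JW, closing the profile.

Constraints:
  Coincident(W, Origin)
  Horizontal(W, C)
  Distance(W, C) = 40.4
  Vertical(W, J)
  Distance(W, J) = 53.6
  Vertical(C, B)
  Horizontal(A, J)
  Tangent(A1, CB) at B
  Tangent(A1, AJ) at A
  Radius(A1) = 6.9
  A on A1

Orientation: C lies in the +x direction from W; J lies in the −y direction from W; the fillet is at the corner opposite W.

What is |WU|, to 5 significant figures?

57.473

W is at the origin; W and C share the same y with |WC| = 40.4 and C on the +x side, so C = (40.400, 0.0000). W and J share the same x with |WJ| = 53.6 and J on the −y side, so J = (0.0000, -53.600). The virtual corner opposite W is at (40.400, -53.600). The tangent condition forces UB to be normal to CB and A1 meets AJ tangentially, so UA is at right angles to AJ, with radius 6.9, so the center U sits 6.9 in from both sides at U = (33.500, -46.700). Then |WU| = |U − W| = 57.473.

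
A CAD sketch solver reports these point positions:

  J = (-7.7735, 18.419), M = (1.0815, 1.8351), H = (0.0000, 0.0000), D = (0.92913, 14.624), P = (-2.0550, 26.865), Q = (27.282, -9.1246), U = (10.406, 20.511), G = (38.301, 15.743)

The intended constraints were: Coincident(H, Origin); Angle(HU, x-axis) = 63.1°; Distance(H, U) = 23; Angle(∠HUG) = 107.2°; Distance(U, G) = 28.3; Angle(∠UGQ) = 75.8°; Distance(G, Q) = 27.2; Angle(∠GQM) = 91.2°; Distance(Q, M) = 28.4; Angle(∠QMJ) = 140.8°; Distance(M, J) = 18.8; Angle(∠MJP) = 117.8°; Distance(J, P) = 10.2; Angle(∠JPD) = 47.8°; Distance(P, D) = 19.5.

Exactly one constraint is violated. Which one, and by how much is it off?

Distance(P, D) = 19.5 — off by 6.90.

H = (0.00, 0.00) ✓; HU at 63.10° ✓; |HU| = 23.00 ✓; ∠HUG = 107.2° ✓; |UG| = 28.30 ✓; ∠UGQ = 75.80° ✓; |GQ| = 27.20 ✓; ∠GQM = 91.20° ✓; |QM| = 28.40 ✓; ∠QMJ = 140.8° ✓; |MJ| = 18.80 ✓; ∠MJP = 117.8° ✓; |JP| = 10.20 ✓; ∠JPD = 47.80° ✓; |PD| = 12.60 ✗.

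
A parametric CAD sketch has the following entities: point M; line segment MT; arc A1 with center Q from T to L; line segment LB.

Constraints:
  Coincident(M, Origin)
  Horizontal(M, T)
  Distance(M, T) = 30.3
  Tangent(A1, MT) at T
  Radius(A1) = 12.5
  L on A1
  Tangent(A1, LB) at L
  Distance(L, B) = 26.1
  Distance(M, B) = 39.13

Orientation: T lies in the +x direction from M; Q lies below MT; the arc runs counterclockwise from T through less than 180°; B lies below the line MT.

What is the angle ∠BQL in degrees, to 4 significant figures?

64.41°

M is at the origin; MT is horizontal with |MT| = 30.3 and T on the +x side, so T = (30.30, 0.000). Tangency of A1 to MT means the radius QT is perpendicular to MT, so Q = T + (0, -12.5) = (30.30, -12.50). Since QL ⟂ LB (tangency), |QB| = √(12.5² + 26.1²) = 28.94 regardless of where L sits on A1. So B lies on both circle(M, 39.13) and circle(Q, 28.94); the below-MT intersection is B = (14.12, -36.49). L is the foot of the tangent from B: L = (17.93, -10.67).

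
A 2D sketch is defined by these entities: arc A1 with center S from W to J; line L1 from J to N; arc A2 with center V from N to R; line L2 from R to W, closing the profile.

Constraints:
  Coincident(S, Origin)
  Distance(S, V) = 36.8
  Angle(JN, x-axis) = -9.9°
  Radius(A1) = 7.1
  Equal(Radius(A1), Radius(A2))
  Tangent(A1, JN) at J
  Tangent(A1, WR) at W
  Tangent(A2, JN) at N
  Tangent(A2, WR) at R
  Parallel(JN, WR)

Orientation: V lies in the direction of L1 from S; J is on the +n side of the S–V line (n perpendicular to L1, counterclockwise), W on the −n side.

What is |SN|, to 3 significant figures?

37.5

The slot axis is L1's direction at -9.9°, so u = (cos -9.9°, sin -9.9°) = (0.985, -0.172) and n = (−sin -9.9°, cos -9.9°) = (0.172, 0.985). S is at the origin and V lies 36.8 along u from S, so V = 36.8·u = (36.3, -6.33). Tangency of A1 to both parallel lines with radius 7.1 puts J and W at S ± 7.1·n: J = (1.22, 6.99), W = (-1.22, -6.99). Equal radii place N and R the same way about V: N = V + 7.1·n = (37.5, 0.667), R = V − 7.1·n = (35.0, -13.3). Then |SN| = |N − S| = 37.5.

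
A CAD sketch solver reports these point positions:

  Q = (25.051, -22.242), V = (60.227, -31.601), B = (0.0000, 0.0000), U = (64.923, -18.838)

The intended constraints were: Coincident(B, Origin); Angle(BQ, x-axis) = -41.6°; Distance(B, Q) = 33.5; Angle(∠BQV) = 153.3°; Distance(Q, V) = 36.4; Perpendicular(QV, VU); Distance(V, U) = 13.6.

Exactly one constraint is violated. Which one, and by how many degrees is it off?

Perpendicular(QV, VU) — off by 5.30°.

B = (0.00, 0.00) ✓; BQ at -41.60° ✓; |BQ| = 33.50 ✓; ∠BQV = 153.3° ✓; |QV| = 36.40 ✓; ∠(QV, VU) = 84.70° ✗; |VU| = 13.60 ✓.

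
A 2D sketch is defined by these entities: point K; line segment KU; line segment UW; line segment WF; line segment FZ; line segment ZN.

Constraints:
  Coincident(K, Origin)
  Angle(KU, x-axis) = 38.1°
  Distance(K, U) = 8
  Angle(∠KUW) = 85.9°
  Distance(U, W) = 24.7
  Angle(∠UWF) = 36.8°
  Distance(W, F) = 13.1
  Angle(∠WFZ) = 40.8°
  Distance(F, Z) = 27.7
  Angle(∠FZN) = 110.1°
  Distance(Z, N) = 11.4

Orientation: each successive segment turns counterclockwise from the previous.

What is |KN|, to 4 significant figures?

42.17

K is at the origin; KU runs at 38.1° with length 8.0, so U = (6.295, 4.936). ∠KUW = 85.9° gives UW at 132.2° from the x-axis; with |UW| = 24.7, W = (-10.30, 23.23). ∠UWF = 36.8° gives WF at -84.60° from the x-axis; with |WF| = 13.1, F = (-9.063, 10.19). ∠WFZ = 40.8° gives FZ at 54.60° from the x-axis; with |FZ| = 27.7, Z = (6.983, 32.77). ∠FZN = 110.1° gives ZN at 124.5° from the x-axis; with |ZN| = 11.4, N = (0.5259, 42.17). Then |KN| = |N − K| = 42.17.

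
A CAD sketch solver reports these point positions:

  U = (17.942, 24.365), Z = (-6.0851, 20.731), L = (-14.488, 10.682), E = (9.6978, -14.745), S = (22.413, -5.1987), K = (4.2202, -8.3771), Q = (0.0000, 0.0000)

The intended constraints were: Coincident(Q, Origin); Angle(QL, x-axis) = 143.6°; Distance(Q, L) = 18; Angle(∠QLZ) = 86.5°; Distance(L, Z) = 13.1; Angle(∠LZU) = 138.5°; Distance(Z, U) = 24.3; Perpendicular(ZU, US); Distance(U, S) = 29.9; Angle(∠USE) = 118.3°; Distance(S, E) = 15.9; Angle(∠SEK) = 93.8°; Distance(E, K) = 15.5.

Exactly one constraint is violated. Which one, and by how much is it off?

Distance(E, K) = 15.5 — off by 7.10.

Q = (0.00, 0.00) ✓; QL at 143.6° ✓; |QL| = 18.00 ✓; ∠QLZ = 86.50° ✓; |LZ| = 13.10 ✓; ∠LZU = 138.5° ✓; |ZU| = 24.30 ✓; ∠(ZU, US) = 90.00° ✓; |US| = 29.90 ✓; ∠USE = 118.3° ✓; |SE| = 15.90 ✓; ∠SEK = 93.80° ✓; |EK| = 8.400 ✗.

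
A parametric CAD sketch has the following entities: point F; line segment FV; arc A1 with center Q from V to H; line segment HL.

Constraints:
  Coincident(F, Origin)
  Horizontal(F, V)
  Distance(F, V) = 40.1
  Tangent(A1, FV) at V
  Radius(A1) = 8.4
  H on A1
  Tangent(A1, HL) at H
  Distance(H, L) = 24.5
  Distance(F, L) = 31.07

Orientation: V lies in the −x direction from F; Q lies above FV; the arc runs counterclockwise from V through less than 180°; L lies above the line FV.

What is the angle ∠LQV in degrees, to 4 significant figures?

127.5°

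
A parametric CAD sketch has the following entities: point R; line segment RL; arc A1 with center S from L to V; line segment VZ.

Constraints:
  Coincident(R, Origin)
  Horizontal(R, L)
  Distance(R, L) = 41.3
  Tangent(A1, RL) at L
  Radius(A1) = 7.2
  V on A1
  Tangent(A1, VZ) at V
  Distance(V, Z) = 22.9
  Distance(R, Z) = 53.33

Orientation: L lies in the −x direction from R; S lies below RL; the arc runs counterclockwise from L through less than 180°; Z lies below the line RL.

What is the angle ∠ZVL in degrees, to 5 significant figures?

128.67°

R is at the origin; RL is horizontal with |RL| = 41.3 and L on the −x side, so L = (-41.300, 0.0000). Tangency of A1 to RL means the radius SL is perpendicular to RL, so S = L + (0, -7.2) = (-41.300, -7.2000). Since SV ⟂ VZ (tangency), |SZ| = √(7.2² + 22.9²) = 24.005 regardless of where V sits on A1. So Z lies on both circle(R, 53.33) and circle(S, 24.005); the below-RL intersection is Z = (-43.308, -31.121). V is the foot of the tangent from Z: V = (-48.325, -8.7775).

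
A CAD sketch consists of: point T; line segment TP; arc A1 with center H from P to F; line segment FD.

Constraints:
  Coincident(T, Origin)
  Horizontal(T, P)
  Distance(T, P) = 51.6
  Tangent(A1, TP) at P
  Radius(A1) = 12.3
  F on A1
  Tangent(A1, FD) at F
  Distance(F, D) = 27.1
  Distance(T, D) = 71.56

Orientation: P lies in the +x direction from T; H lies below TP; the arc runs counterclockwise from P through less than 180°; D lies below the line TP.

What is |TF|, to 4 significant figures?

46.33

T is at the origin; T and P share the same y with |TP| = 51.6 and P on the +x side, so P = (51.60, 0.000). A1 meets TP tangentially, so HP is at right angles to TP, so H = P + (0, -12.3) = (51.60, -12.30). Since HF ⟂ FD (tangency), |HD| = √(12.3² + 27.1²) = 29.76 regardless of where F sits on A1. So D lies on both circle(T, 71.56) and circle(H, 29.76); the below-TP intersection is D = (58.47, -41.26). F is the foot of the tangent from D: F = (41.88, -19.83).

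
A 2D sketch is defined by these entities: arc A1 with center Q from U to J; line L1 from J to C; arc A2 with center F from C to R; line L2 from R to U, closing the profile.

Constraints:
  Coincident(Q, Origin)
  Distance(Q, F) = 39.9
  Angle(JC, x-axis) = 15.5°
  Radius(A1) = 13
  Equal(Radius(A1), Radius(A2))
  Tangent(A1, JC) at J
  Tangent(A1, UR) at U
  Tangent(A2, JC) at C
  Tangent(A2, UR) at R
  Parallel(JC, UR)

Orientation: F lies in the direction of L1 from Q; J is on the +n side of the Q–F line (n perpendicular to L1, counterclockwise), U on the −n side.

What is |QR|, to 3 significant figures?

42.0

The slot axis is L1's direction at 15.5°, so u = (cos 15.5°, sin 15.5°) = (0.964, 0.267) and n = (−sin 15.5°, cos 15.5°) = (-0.267, 0.964). Q is at the origin and F lies 39.9 along u from Q, so F = 39.9·u = (38.4, 10.7). Tangency of A1 to both parallel lines with radius 13.0 puts J and U at Q ± 13.0·n: J = (-3.47, 12.5), U = (3.47, -12.5). Equal radii place C and R the same way about F: C = F + 13.0·n = (35.0, 23.2), R = F − 13.0·n = (41.9, -1.86). Then |QR| = |R − Q| = 42.0.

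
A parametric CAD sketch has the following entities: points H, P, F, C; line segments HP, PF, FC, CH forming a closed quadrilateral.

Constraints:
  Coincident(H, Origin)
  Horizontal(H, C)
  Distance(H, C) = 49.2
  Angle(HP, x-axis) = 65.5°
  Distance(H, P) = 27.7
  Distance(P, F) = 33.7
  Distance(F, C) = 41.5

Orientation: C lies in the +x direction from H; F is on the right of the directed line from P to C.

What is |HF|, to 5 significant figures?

11.964

Checks: |PF| = 33.70 ✓; |FC| = 41.50 ✓.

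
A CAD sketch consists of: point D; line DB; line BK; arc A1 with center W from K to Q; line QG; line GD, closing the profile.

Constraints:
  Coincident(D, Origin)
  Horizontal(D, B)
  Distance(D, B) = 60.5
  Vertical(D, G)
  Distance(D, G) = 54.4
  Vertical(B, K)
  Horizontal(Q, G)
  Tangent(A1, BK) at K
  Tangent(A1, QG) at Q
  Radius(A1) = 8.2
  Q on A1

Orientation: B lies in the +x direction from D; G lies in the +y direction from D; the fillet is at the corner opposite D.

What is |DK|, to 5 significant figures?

76.123

The virtual corner opposite D is at (60.500, 54.400). Since A1 is tangent to BK there, WK ⟂ BK and the tangent condition forces WQ to be normal to QG, with radius 8.2, so the center W sits 8.2 in from both sides at W = (52.300, 46.200). That places the tangent points at K = (60.500, 46.200) on BK and Q = (52.300, 54.400) on QG. Then |DK| = |K − D| = 76.123.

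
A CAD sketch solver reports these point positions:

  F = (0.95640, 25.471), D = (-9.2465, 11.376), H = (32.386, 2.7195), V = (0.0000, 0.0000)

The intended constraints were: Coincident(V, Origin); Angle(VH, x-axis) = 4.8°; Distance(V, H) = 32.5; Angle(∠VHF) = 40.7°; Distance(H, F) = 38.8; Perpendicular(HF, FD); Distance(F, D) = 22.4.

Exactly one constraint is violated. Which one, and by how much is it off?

Distance(F, D) = 22.4 — off by 5.00.

V = (0.00, 0.00) ✓; VH at 4.800° ✓; |VH| = 32.50 ✓; ∠VHF = 40.70° ✓; |HF| = 38.80 ✓; ∠(HF, FD) = 90.00° ✓; |FD| = 17.40 ✗.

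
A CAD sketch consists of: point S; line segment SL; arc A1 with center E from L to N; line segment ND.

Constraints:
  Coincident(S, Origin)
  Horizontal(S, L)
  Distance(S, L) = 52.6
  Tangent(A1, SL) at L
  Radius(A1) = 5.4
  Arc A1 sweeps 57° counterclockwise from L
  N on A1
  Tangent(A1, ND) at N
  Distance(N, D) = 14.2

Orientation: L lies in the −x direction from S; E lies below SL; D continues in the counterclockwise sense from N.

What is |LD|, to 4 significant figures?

18.89

S is at the origin; S and L share the same y with |SL| = 52.6 and L on the −x side, so L = (-52.60, 0.000). A1 meets SL tangentially, so EL is at right angles to SL, so E = L + (0, -5.4) = (-52.60, -5.400). On A1, L sits at bearing 90° from E; a 57° counterclockwise sweep puts N at bearing 147°, so N = E + 5.4·(cos 147°, sin 147°) = (-57.13, -2.459). A1 meets ND tangentially, so EN is at right angles to ND, so ND runs along (−sin 147°, cos 147°); with |ND| = 14.2, D = (-64.86, -14.37). Then |LD| = |D − L| = 18.89.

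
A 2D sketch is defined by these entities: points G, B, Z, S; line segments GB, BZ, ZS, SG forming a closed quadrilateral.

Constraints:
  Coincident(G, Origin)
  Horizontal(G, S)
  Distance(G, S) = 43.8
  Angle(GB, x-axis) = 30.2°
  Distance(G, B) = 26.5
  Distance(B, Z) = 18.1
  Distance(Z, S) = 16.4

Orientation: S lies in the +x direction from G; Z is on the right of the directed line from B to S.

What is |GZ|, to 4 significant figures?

28.21

G is at the origin; GS is horizontal with |GS| = 43.8 and S in +x, so S = (43.8, 0). GB runs at 30.2° with |GB| = 26.5, so B = (22.90, 13.33). Z is determined by |BZ| = 18.1 and |ZS| = 16.4 together: it lies at the intersection of circle(B, 18.1) and circle(S, 16.4). With |BS| = 24.79, the foot of the radical line on BS is 13.58 from B and the perpendicular offset is √(18.1² − 13.58²) = 11.97. Taking the right-of-BS solution: Z = (27.91, -4.063).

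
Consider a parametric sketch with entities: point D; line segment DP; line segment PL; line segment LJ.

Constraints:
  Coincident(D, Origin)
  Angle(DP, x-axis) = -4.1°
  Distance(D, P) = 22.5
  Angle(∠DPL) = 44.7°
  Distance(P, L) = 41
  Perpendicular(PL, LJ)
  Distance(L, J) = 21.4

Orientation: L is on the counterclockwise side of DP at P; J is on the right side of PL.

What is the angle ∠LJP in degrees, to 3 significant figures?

62.4°

∠DPL = 44.7°, so PL runs at -4.1° + (180° − 44.7°) = 131° from the x-axis; with |PL| = 41.0, L = P + 41.0·(cos 131°, sin 131°) = (-4.56, 29.2). The perpendicularity gives LJ at right angles to PL; with |LJ| = 21.4 on the right of PL, J = L + 21.4·(0.752, 0.659) = (11.5, 43.3). Then cos ∠LJP = JL·JP / (|JL||JP|), giving 62.4°.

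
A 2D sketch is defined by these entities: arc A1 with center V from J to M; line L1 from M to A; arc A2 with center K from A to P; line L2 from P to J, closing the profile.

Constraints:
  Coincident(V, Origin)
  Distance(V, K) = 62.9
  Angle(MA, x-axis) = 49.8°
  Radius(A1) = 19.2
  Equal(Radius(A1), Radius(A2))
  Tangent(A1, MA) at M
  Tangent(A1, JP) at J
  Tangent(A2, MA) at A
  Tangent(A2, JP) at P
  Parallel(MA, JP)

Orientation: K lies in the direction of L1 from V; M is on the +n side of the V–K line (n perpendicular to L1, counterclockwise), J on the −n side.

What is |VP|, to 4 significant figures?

65.77

The slot axis is L1's direction at 49.8°, so u = (cos 49.8°, sin 49.8°) = (0.6455, 0.7638) and n = (−sin 49.8°, cos 49.8°) = (-0.7638, 0.6455). V is at the origin and K lies 62.9 along u from V, so K = 62.9·u = (40.60, 48.04). Tangency of A1 to both parallel lines with radius 19.2 puts M and J at V ± 19.2·n: M = (-14.66, 12.39), J = (14.66, -12.39). Equal radii place A and P the same way about K: A = K + 19.2·n = (25.93, 60.44), P = K − 19.2·n = (55.26, 35.65). Then |VP| = |P − V| = 65.77.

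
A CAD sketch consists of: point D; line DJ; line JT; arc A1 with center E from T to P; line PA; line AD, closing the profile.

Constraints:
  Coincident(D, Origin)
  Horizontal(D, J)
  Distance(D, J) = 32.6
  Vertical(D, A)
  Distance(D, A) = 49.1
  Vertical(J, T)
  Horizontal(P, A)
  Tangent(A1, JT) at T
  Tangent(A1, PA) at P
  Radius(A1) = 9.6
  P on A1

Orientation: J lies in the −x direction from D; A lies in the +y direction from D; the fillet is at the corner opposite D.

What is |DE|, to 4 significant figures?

45.71

DA is vertical with |DA| = 49.1 and A on the +y side, so A = (0.000, 49.10). The virtual corner opposite D is at (-32.60, 49.10). The tangent condition forces ET to be normal to JT and tangency of A1 to PA means the radius EP is perpendicular to PA, with radius 9.6, so the center E sits 9.6 in from both sides at E = (-23.00, 39.50). Then |DE| = |E − D| = 45.71.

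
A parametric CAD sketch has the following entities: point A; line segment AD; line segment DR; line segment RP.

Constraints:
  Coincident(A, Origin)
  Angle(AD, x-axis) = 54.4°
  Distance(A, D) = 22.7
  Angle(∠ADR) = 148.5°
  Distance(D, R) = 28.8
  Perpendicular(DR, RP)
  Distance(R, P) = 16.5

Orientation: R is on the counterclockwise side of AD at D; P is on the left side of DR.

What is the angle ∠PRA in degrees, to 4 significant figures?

76.16°

∠ADR = 148.5°, so DR runs at 54.4° + (180° − 148.5°) = 85.90° from the x-axis; with |DR| = 28.8, R = D + 28.8·(cos 85.90°, sin 85.90°) = (15.27, 47.18). DR ⟂ RP; with |RP| = 16.5 on the left of DR, P = R + 16.5·(-0.9974, 0.07150) = (-1.184, 48.36). Then cos ∠PRA = RP·RA / (|RP||RA|), giving 76.16°.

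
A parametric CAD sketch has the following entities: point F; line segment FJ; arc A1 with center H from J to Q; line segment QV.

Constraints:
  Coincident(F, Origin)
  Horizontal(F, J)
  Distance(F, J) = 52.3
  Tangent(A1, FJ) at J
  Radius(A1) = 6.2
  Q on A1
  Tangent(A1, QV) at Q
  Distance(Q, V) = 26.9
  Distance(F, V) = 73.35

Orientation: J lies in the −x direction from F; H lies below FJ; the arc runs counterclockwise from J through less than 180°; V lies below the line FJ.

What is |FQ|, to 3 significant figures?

58.3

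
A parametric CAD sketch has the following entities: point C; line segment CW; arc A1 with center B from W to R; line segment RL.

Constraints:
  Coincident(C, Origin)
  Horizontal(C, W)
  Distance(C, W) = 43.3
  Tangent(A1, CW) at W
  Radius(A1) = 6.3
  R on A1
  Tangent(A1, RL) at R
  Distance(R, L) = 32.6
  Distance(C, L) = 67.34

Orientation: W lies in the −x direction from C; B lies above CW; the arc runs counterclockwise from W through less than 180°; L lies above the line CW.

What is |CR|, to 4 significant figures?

39.34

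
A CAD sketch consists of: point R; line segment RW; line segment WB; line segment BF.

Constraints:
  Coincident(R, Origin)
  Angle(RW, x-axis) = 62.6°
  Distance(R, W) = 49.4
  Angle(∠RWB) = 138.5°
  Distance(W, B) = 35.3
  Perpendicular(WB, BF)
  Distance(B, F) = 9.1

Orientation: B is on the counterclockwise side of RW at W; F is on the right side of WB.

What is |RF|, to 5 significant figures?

83.529

∠RWB = 138.5°, so WB runs at 62.6° + (180° − 138.5°) = 104.10° from the x-axis; with |WB| = 35.3, B = W + 35.3·(cos 104.10°, sin 104.10°) = (14.134, 78.095). WB is perpendicular to BF; with |BF| = 9.1 on the right of WB, F = B + 9.1·(0.96987, 0.24362) = (22.960, 80.311). Then |RF| = |F − R| = 83.529.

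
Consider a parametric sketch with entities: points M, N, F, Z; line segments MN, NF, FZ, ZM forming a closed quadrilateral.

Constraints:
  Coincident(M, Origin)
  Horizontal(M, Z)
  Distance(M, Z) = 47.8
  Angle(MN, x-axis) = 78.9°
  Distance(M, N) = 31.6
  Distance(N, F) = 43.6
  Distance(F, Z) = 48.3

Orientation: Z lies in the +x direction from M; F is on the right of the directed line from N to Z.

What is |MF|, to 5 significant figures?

12.353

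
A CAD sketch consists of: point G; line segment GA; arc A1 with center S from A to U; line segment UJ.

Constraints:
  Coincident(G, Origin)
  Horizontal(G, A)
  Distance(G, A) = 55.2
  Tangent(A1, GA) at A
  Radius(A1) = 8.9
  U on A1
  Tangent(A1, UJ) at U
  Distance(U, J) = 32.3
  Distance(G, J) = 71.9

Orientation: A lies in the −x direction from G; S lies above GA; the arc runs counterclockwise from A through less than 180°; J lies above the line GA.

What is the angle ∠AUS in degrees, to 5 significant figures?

34.763°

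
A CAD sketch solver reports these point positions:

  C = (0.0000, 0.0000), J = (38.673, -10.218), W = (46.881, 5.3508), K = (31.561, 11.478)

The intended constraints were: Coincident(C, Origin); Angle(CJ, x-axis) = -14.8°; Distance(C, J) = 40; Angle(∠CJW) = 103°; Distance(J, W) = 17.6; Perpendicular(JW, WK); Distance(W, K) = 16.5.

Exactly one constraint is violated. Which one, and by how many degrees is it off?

Perpendicular(JW, WK) — off by 6.00°.

C = (0.00, 0.00) ✓; CJ at -14.80° ✓; |CJ| = 40.00 ✓; ∠CJW = 103.0° ✓; |JW| = 17.60 ✓; ∠(JW, WK) = 96.00° ✗; |WK| = 16.50 ✓.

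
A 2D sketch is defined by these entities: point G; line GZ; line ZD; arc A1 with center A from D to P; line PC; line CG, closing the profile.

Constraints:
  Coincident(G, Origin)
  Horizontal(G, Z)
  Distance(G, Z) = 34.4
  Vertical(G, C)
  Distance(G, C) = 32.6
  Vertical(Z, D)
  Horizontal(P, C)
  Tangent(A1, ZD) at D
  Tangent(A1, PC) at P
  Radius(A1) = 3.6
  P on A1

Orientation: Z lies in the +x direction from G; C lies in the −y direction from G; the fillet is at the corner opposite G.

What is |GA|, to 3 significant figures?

42.3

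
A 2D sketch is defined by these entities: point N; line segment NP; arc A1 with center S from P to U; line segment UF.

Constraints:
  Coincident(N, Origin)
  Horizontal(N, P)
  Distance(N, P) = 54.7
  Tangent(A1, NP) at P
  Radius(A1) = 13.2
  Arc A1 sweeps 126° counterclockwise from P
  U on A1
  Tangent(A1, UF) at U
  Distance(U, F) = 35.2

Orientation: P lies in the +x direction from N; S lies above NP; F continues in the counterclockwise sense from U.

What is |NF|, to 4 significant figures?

66.64

N is at the origin; NP is horizontal with |NP| = 54.7 and P on the +x side, so P = (54.70, 0.000). A1 meets NP tangentially, so SP is at right angles to NP, so S = P + (0, 13.2) = (54.70, 13.20). On A1, P sits at bearing -90° from S; a 126° counterclockwise sweep puts U at bearing 36°, so U = S + 13.2·(cos 36°, sin 36°) = (65.38, 20.96). The tangent condition forces SU to be normal to UF, so UF runs along (−sin 36°, cos 36°); with |UF| = 35.2, F = (44.69, 49.44). Then |NF| = |F − N| = 66.64.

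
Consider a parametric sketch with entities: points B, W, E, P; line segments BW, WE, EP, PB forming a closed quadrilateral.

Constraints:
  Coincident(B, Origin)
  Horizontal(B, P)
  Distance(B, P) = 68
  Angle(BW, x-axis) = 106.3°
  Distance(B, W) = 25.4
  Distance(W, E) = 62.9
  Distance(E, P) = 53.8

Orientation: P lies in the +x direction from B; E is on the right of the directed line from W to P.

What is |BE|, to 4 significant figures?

38.58

B is at the origin; B and P share the same y with |BP| = 68.0 and P in +x, so P = (68.0, 0). BW runs at 106.3° with |BW| = 25.4, so W = (-7.129, 24.38). E is determined by |WE| = 62.9 and |EP| = 53.8 together: it lies at the intersection of circle(W, 62.9) and circle(P, 53.8). With |WP| = 78.99, the foot of the radical line on WP is 46.22 from W and the perpendicular offset is √(62.9² − 46.22²) = 42.67. Taking the right-of-WP solution: E = (23.66, -30.47).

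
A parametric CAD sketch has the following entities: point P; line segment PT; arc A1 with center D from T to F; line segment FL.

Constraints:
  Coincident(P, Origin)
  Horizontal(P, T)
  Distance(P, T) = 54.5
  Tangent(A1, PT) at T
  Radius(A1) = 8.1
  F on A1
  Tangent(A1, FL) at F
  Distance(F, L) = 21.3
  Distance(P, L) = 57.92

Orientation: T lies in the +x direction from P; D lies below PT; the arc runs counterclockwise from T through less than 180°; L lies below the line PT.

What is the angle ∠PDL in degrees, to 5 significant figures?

85.422°

Checks: |DF| = 8.100 ✓; ∠(DF, FL) = 90.00° ✓; |FL| = 21.30 ✓; |PL| = 57.92 ✓.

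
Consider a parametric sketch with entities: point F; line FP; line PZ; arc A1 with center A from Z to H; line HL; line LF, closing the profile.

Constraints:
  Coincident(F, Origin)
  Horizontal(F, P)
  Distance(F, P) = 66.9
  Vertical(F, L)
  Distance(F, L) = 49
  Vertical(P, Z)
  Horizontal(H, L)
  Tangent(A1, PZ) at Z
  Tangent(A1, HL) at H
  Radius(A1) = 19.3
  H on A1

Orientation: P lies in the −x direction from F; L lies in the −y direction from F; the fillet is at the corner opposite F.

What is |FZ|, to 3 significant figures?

73.2

F is at the origin; F and P share the same y with |FP| = 66.9 and P on the −x side, so P = (-66.9, 0.00). FL is vertical with |FL| = 49.0 and L on the −y side, so L = (0.00, -49.0). The virtual corner opposite F is at (-66.9, -49.0). A1 meets PZ tangentially, so AZ is at right angles to PZ and A1 meets HL tangentially, so AH is at right angles to HL, with radius 19.3, so the center A sits 19.3 in from both sides at A = (-47.6, -29.7). That places the tangent points at Z = (-66.9, -29.7) on PZ and H = (-47.6, -49.0) on HL. Then |FZ| = |Z − F| = 73.2.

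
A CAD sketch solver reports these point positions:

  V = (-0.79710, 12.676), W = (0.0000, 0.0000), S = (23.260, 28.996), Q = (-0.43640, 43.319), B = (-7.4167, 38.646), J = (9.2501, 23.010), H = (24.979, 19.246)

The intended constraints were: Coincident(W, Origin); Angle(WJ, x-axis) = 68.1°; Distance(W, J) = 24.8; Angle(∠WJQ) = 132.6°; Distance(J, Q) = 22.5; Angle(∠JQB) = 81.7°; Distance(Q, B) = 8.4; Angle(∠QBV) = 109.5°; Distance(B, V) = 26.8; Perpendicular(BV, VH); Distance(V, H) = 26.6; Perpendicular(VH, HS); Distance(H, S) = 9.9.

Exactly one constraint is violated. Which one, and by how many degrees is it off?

Perpendicular(VH, HS) — off by 4.30°.

W = (0.00, 0.00) ✓; WJ at 68.10° ✓; |WJ| = 24.80 ✓; ∠WJQ = 132.6° ✓; |JQ| = 22.50 ✓; ∠JQB = 81.70° ✓; |QB| = 8.400 ✓; ∠QBV = 109.5° ✓; |BV| = 26.80 ✓; ∠(BV, VH) = 90.00° ✓; |VH| = 26.60 ✓; ∠(VH, HS) = 85.70° ✗; |HS| = 9.900 ✓.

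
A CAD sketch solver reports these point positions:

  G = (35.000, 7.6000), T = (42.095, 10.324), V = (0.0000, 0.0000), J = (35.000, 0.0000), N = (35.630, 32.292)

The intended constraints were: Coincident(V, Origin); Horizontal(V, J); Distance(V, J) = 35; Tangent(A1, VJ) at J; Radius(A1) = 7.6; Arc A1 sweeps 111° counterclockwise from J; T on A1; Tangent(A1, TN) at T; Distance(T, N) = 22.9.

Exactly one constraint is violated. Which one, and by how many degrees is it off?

Tangent(A1, TN) at T — off by 4.60°.

V = (0.00, 0.00) ✓; V.y = 0.00, J.y = 0.00 ✓; |VJ| = 35.00 ✓; ∠(GJ, JV) = 90.00° ✓; |GJ| = 7.600 ✓; bearing(G→T) − bearing(G→J) = 111.0° ✓; |GT| = 7.600 ✓; ∠(GT, TN) = 94.60° ✗; |TN| = 22.90 ✓.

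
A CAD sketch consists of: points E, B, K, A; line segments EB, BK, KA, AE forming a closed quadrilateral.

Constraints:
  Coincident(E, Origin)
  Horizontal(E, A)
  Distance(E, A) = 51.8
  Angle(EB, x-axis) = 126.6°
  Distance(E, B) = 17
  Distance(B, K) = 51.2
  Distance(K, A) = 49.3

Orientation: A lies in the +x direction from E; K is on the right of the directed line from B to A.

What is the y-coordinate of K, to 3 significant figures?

-31.6

E is at the origin; EA is horizontal with |EA| = 51.8 and A in +x, so A = (51.8, 0). EB runs at 126.6° with |EB| = 17.0, so B = (-10.1, 13.6). K is determined by |BK| = 51.2 and |KA| = 49.3 together: it lies at the intersection of circle(B, 51.2) and circle(A, 49.3). With |BA| = 63.4, the foot of the radical line on BA is 33.2 from B and the perpendicular offset is √(51.2² − 33.2²) = 39.0. Taking the right-of-BA solution: K = (13.9, -31.6).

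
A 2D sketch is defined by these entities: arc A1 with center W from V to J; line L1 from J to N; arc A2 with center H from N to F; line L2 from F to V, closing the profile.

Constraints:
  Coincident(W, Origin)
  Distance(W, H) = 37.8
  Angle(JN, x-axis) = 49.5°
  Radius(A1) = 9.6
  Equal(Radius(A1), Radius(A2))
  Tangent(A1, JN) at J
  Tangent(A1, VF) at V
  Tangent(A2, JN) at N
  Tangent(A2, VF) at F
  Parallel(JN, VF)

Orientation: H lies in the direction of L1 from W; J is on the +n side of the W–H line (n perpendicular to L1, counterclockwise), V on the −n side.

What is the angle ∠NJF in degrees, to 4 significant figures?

26.93°

The slot axis is L1's direction at 49.5°, so u = (cos 49.5°, sin 49.5°) = (0.6494, 0.7604) and n = (−sin 49.5°, cos 49.5°) = (-0.7604, 0.6494). W is at the origin and H lies 37.8 along u from W, so H = 37.8·u = (24.55, 28.74). Tangency of A1 to both parallel lines with radius 9.6 puts J and V at W ± 9.6·n: J = (-7.300, 6.235), V = (7.300, -6.235). Equal radii place N and F the same way about H: N = H + 9.6·n = (17.25, 34.98), F = H − 9.6·n = (31.85, 22.51). Then cos ∠NJF = JN·JF / (|JN||JF|), giving 26.93°.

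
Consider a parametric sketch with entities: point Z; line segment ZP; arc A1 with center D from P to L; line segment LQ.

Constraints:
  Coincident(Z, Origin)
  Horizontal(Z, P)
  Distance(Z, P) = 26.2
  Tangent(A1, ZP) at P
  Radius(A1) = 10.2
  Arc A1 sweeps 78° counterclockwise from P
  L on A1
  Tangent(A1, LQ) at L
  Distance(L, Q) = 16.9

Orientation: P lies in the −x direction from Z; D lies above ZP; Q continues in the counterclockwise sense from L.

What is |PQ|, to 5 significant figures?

28.065

Z is at the origin; Z and P share the same y with |ZP| = 26.2 and P on the −x side, so P = (-26.200, 0.0000). A1 meets ZP tangentially, so DP is at right angles to ZP, so D = P + (0, 10.2) = (-26.200, 10.200). On A1, P sits at bearing -90° from D; a 78° counterclockwise sweep puts L at bearing -12°, so L = D + 10.2·(cos -12°, sin -12°) = (-16.223, 8.0793). Tangency of A1 to LQ means the radius DL is perpendicular to LQ, so LQ runs along (−sin -12°, cos -12°); with |LQ| = 16.9, Q = (-12.709, 24.610). Then |PQ| = |Q − P| = 28.065.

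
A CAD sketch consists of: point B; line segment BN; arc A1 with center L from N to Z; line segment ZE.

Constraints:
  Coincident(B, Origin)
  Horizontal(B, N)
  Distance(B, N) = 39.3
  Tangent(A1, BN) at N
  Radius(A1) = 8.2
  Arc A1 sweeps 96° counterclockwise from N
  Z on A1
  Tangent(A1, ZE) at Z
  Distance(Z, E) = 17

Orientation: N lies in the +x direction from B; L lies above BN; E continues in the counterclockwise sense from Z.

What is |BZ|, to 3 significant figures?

48.3

B is at the origin; B and N share the same y with |BN| = 39.3 and N on the +x side, so N = (39.3, 0.00). Since A1 is tangent to BN there, LN ⟂ BN, so L = N + (0, 8.2) = (39.3, 8.20). On A1, N sits at bearing -90° from L; a 96° counterclockwise sweep puts Z at bearing 6°, so Z = L + 8.2·(cos 6°, sin 6°) = (47.5, 9.06). Then |BZ| = |Z − B| = 48.3.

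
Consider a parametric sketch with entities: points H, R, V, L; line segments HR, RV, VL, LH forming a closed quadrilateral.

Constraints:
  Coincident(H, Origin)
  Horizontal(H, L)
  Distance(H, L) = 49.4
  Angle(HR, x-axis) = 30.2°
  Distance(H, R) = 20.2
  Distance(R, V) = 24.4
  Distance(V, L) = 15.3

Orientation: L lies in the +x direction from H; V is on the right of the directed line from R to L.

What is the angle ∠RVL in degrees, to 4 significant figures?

113.2°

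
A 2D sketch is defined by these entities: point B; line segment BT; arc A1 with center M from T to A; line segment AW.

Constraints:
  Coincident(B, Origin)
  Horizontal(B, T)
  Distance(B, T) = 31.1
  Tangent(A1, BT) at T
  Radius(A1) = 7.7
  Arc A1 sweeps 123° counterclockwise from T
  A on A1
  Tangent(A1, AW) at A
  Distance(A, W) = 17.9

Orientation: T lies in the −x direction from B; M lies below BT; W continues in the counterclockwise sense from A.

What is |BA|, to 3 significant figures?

39.4

Tangency of A1 to BT means the radius MT is perpendicular to BT, so M = T + (0, -7.7) = (-31.1, -7.70). On A1, T sits at bearing 90° from M; a 123° counterclockwise sweep puts A at bearing 213°, so A = M + 7.7·(cos 213°, sin 213°) = (-37.6, -11.9). Then |BA| = |A − B| = 39.4.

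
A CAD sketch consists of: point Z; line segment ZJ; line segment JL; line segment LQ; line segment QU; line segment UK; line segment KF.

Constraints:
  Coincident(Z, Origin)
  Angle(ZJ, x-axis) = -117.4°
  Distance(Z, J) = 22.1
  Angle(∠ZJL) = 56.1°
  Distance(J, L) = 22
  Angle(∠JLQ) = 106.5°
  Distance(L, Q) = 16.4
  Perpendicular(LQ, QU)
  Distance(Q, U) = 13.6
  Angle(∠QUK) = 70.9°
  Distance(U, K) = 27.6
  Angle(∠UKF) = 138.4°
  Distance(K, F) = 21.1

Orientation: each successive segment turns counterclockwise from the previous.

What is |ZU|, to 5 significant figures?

1.7933

∠JLQ = 106.5° gives LQ at 80.000° from the x-axis; with |LQ| = 16.4, Q = (14.536, -0.97940). The perpendicularity gives QU at right angles to LQ, so QU runs at 170.00°; with |QU| = 13.6, U = (1.1426, 1.3822). Then |ZU| = |U − Z| = 1.7933.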